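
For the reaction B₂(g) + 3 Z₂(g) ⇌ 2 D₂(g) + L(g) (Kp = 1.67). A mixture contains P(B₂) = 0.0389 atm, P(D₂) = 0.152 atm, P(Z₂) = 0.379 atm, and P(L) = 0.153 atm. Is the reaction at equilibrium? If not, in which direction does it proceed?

Qp = P(D₂)²·P(L) / (P(B₂)·P(Z₂)³) = (0.152)²·(0.153) / ((0.0389)·(0.379)³) = 1.67
Qp = 1.67 = Kp, so the system is already at equilibrium.

at equilibrium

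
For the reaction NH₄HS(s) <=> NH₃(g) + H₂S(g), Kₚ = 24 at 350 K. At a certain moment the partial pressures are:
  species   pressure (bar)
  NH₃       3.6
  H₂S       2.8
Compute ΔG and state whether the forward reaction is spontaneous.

ΔG = -2.52 kJ/mol; the forward reaction is spontaneous

(NH₄HS is a pure solid — omitted from Qₚ.)
Qₚ = P(NH₃)·P(H₂S) = (3.6)·(2.8) = 10.1
ΔG = RT ln(Qₚ/Kₚ) = (8.314 J mol⁻¹ K⁻¹)(350 K) × ln(10.1/24)
   = (2.910 kJ/mol)(-0.8655) = -2.52 kJ/mol
ΔG < 0, so the forward reaction is spontaneous (proceeds forward).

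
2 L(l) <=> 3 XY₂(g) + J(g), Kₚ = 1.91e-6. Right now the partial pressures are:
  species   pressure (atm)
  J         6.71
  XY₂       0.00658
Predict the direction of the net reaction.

neither direction; the system is at equilibrium

(L is a pure liquid — omitted from Qₚ.)
Qₚ = P(XY₂)³·P(J) = (0.00658)³·(6.71) = 1.91e-6
Qₚ = 1.91e-6 = Kₚ, so the system is already at equilibrium.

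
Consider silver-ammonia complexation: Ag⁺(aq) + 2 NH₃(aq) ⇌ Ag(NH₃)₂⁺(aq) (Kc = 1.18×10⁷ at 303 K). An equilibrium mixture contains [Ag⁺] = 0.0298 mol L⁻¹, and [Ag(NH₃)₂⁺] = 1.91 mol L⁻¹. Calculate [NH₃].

At equilibrium, Kc = [Ag(NH₃)₂⁺] / ([Ag⁺]·[NH₃]²) = 1.18×10⁷.
(1.91) / ((0.0298)·([NH₃])²) = 1.18×10⁷
[NH₃]² = 5.43×10⁻⁶ ⇒ [NH₃] = 0.00233 mol L⁻¹

[NH₃] = 0.00233 mol L⁻¹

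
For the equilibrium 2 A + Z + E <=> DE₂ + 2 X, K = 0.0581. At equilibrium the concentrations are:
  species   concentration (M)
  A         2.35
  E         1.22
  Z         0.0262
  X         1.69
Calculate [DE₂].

[DE₂] = 0.00359 M

At equilibrium, K = [DE₂]·[X]² / ([A]²·[Z]·[E]) = 0.0581.
([DE₂])·(1.69)² / ((2.35)²·(0.0262)·(1.22)) = 0.0581
[DE₂] = 0.00359 M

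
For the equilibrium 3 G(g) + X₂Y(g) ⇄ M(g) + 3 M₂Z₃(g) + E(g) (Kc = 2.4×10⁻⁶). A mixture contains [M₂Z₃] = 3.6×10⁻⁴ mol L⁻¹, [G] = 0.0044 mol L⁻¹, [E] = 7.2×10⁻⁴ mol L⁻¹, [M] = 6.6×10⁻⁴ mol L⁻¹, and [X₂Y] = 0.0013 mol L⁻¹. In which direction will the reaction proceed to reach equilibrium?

Qc = [M]·[M₂Z₃]³·[E] / ([G]³·[X₂Y]) = (6.6×10⁻⁴)·(3.6×10⁻⁴)³·(7.2×10⁻⁴) / ((0.0044)³·(0.0013)) = 2.0×10⁻⁷
Qc = 2.0×10⁻⁷ < Kc = 2.4×10⁻⁶, so the forward reaction proceeds.

in the forward direction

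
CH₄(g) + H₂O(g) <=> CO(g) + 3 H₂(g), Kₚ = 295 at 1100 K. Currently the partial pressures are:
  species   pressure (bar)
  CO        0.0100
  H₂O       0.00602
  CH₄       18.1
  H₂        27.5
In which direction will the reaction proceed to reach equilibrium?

to the left

Qₚ = P(CO)·P(H₂)³ / (P(CH₄)·P(H₂O)) = (0.0100)·(27.5)³ / ((18.1)·(0.00602)) = 1910
Qₚ = 1910 > Kₚ = 295, so the reverse reaction proceeds.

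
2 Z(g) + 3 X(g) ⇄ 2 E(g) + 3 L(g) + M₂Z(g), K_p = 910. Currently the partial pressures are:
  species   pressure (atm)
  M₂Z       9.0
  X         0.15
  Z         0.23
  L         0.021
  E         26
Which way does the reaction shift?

forward (toward products)

Q_p = P(E)²·P(L)³·P(M₂Z) / (P(Z)²·P(X)³) = (26)²·(0.021)³·(9.0) / ((0.23)²·(0.15)³) = 320
Q_p = 320 < K_p = 910, so the forward reaction proceeds.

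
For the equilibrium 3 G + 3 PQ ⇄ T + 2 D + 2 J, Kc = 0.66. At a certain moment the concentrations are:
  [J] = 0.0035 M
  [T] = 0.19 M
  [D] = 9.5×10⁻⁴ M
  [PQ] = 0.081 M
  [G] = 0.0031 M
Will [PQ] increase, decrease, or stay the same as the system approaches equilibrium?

decrease

Qc = [T]·[D]²·[J]² / ([G]³·[PQ]³) = (0.19)·(9.5×10⁻⁴)²·(0.0035)² / ((0.0031)³·(0.081)³) = 0.13
Qc = 0.13 < Kc = 0.66: net forward reaction.
PQ is a reactant, so it decreases.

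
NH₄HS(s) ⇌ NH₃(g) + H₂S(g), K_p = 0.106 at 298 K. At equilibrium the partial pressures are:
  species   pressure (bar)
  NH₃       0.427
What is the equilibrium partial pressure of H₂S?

(NH₄HS is a pure solid — omitted from K_p.)
At equilibrium, K_p = P(NH₃)·P(H₂S) = 0.106.
(0.427)·(P(H₂S)) = 0.106
P(H₂S) = 0.248 bar

P(H₂S) = 0.248 bar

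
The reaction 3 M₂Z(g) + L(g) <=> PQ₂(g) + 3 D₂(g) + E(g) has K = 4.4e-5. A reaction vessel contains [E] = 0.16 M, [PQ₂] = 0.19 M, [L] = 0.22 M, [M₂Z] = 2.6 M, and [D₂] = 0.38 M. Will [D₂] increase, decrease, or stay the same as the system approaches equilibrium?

Q = [PQ₂]·[D₂]³·[E] / ([M₂Z]³·[L]) = (0.19)·(0.38)³·(0.16) / ((2.6)³·(0.22)) = 4.3e-4
Q = 4.3e-4 > K = 4.4e-5: net reverse reaction.
D₂ is a product, so it decreases.

decrease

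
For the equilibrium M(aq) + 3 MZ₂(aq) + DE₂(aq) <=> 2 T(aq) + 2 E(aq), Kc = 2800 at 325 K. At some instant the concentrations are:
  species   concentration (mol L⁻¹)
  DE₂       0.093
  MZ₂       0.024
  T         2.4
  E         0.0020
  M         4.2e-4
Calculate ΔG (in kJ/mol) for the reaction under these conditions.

ΔG = 7.36 kJ/mol

Qc = [T]²·[E]² / ([M]·[MZ₂]³·[DE₂]) = (2.4)²·(0.0020)² / ((4.2e-4)·(0.024)³·(0.093)) = 42700
ΔG = RT ln(Qc/Kc) = (8.314 J mol⁻¹ K⁻¹)(325 K) × ln(42700/2800)
   = (2.702 kJ/mol)(2.725) = 7.36 kJ/mol
ΔG > 0, so the forward reaction is non-spontaneous (proceeds in reverse).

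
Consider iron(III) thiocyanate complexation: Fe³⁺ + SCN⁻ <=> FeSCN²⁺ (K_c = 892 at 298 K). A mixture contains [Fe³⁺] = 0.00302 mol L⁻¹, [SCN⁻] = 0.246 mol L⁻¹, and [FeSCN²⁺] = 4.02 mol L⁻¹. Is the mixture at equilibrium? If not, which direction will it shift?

Q_c = [FeSCN²⁺] / ([Fe³⁺]·[SCN⁻]) = (4.02) / ((0.00302)·(0.246)) = 5410
Q_c = 5410 > K_c = 892: net reverse reaction.

no; Q > K, reaction proceeds in reverse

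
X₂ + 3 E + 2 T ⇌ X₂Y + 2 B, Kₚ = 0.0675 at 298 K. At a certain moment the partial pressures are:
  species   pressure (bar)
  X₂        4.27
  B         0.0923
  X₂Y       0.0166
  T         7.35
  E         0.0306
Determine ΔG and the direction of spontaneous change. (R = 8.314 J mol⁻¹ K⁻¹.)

ΔG = -2.85 kJ/mol; the forward reaction is spontaneous

Qₚ = P(X₂Y)·P(B)² / (P(X₂)·P(E)³·P(T)²) = (0.0166)·(0.0923)² / ((4.27)·(0.0306)³·(7.35)²) = 0.0214
ΔG = RT ln(Qₚ/Kₚ) = (8.314 J mol⁻¹ K⁻¹)(298 K) × ln(0.0214/0.0675)
   = (2.478 kJ/mol)(-1.149) = -2.85 kJ/mol
ΔG < 0, so the forward reaction is spontaneous (proceeds forward).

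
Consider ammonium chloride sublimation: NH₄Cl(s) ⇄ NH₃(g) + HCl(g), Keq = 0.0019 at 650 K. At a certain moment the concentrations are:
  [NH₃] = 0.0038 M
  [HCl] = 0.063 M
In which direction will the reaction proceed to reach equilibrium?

(NH₄Cl is a pure solid — omitted from Q.)
Q = [NH₃]·[HCl] = (0.0038)·(0.063) = 2.4×10⁻⁴
Q = 2.4×10⁻⁴ < Keq = 0.0019, so the forward reaction proceeds.

to the right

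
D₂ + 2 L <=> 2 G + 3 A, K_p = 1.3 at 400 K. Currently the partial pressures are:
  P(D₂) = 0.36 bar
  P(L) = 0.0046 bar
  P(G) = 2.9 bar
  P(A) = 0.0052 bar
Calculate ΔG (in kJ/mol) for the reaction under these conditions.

ΔG = -7.07 kJ/mol

Q_p = P(G)²·P(A)³ / (P(D₂)·P(L)²) = (2.9)²·(0.0052)³ / ((0.36)·(0.0046)²) = 0.155
ΔG = RT ln(Q_p/K_p) = (8.314 J mol⁻¹ K⁻¹)(400 K) × ln(0.155/1.3)
   = (3.326 kJ/mol)(-2.127) = -7.07 kJ/mol
ΔG < 0, so the forward reaction is spontaneous (proceeds forward).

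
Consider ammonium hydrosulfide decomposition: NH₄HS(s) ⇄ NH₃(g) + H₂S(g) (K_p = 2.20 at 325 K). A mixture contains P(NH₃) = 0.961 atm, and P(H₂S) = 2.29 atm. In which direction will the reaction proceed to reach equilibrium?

no net change (already at equilibrium)

(NH₄HS is a pure solid — omitted from Q_p.)
Q_p = P(NH₃)·P(H₂S) = (0.961)·(2.29) = 2.20
Q_p = 2.20 = K_p, so the system is already at equilibrium.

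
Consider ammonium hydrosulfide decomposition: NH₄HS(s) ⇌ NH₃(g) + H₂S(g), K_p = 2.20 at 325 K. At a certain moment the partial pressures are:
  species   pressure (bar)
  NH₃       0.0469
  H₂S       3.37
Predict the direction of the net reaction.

(NH₄HS is a pure solid — omitted from Q_p.)
Q_p = P(NH₃)·P(H₂S) = (0.0469)·(3.37) = 0.158
Q_p = 0.158 < K_p = 2.20, so the forward reaction proceeds.

in the forward direction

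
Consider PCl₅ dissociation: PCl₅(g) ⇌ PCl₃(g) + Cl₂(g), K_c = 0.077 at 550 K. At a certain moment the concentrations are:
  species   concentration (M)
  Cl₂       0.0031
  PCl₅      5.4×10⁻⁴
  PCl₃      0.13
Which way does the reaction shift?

Q_c = [PCl₃]·[Cl₂] / [PCl₅] = (0.13)·(0.0031) / (5.4×10⁻⁴) = 0.75
Q_c = 0.75 > K_c = 0.077, so the reverse reaction proceeds.

in the reverse direction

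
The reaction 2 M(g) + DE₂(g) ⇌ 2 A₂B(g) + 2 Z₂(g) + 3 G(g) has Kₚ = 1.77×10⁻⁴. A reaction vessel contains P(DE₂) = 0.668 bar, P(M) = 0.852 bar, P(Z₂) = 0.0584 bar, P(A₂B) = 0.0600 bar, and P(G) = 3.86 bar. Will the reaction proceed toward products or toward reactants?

Qₚ = P(A₂B)²·P(Z₂)²·P(G)³ / (P(M)²·P(DE₂)) = (0.0600)²·(0.0584)²·(3.86)³ / ((0.852)²·(0.668)) = 0.00146
Qₚ = 0.00146 > Kₚ = 1.77×10⁻⁴, so the reverse reaction proceeds.

to the left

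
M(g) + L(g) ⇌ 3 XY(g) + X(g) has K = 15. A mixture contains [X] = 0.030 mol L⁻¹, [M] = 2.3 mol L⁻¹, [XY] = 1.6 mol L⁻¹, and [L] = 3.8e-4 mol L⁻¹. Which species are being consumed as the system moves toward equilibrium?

XY, X (products)

Q = [XY]³·[X] / ([M]·[L]) = (1.6)³·(0.030) / ((2.3)·(3.8e-4)) = 140
Q = 140 > K = 15: net reverse reaction.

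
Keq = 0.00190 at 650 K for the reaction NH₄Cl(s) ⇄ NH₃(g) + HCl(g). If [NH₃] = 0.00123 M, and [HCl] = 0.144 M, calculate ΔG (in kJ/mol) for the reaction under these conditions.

(NH₄Cl is a pure solid — omitted from Q.)
Q = [NH₃]·[HCl] = (0.00123)·(0.144) = 1.77e-4
ΔG = RT ln(Q/Keq) = (8.314 J mol⁻¹ K⁻¹)(650 K) × ln(1.77e-4/0.00190)
   = (5.404 kJ/mol)(-2.373) = -12.8 kJ/mol
ΔG < 0, so the forward reaction is spontaneous (proceeds forward).

ΔG = -12.8 kJ/mol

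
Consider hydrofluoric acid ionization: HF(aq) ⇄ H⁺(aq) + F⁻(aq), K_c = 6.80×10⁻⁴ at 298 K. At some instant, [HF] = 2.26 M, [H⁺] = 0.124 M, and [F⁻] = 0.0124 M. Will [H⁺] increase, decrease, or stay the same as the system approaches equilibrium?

stay the same

Q_c = [H⁺]·[F⁻] / [HF] = (0.124)·(0.0124) / (2.26) = 6.80×10⁻⁴
Q_c = 6.80×10⁻⁴ = K_c; the system is at equilibrium.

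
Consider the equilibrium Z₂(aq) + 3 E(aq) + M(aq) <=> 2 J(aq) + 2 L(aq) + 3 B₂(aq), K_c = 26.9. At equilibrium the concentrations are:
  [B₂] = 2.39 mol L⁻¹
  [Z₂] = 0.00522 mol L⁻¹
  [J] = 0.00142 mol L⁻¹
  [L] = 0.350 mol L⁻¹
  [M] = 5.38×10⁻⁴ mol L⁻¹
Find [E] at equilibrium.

[E] = 0.355 mol L⁻¹

At equilibrium, K_c = [J]²·[L]²·[B₂]³ / ([Z₂]·[E]³·[M]) = 26.9.
(0.00142)²·(0.350)²·(2.39)³ / ((0.00522)·([E])³·(5.38×10⁻⁴)) = 26.9
[E]³ = 0.0446 ⇒ [E] = 0.355 mol L⁻¹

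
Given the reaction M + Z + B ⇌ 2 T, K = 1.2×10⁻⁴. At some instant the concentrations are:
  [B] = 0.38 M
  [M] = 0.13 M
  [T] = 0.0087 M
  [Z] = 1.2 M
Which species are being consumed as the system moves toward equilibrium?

T (products)

Q = [T]² / ([M]·[Z]·[B]) = (0.0087)² / ((0.13)·(1.2)·(0.38)) = 0.0013
Q = 0.0013 > K = 1.2×10⁻⁴: net reverse reaction.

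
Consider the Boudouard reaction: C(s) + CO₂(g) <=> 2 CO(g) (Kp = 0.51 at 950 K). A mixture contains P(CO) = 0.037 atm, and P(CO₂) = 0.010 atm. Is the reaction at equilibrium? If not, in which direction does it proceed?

in the forward direction

(C is a pure solid — omitted from Qp.)
Qp = P(CO)² / P(CO₂) = (0.037)² / (0.010) = 0.14
Qp = 0.14 < Kp = 0.51, so the forward reaction proceeds.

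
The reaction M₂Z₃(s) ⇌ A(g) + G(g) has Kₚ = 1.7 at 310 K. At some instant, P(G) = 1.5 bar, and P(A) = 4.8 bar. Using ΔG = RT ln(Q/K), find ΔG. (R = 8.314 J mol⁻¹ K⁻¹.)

(M₂Z₃ is a pure solid — omitted from Qₚ.)
Qₚ = P(A)·P(G) = (4.8)·(1.5) = 7.20
ΔG = RT ln(Qₚ/Kₚ) = (8.314 J mol⁻¹ K⁻¹)(310 K) × ln(7.20/1.7)
   = (2.577 kJ/mol)(1.443) = 3.72 kJ/mol
ΔG > 0, so the forward reaction is non-spontaneous (proceeds in reverse).

ΔG = 3.72 kJ/mol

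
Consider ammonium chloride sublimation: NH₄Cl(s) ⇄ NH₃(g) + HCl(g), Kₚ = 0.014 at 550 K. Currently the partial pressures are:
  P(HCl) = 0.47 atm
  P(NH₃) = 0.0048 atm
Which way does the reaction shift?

(NH₄Cl is a pure solid — omitted from Qₚ.)
Qₚ = P(NH₃)·P(HCl) = (0.0048)·(0.47) = 0.0023
Qₚ = 0.0023 < Kₚ = 0.014, so the forward reaction proceeds.

to the right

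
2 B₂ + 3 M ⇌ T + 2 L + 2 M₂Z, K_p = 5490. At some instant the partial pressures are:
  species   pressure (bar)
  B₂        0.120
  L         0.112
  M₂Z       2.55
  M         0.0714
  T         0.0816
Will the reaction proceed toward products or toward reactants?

toward products

Q_p = P(T)·P(L)²·P(M₂Z)² / (P(B₂)²·P(M)³) = (0.0816)·(0.112)²·(2.55)² / ((0.120)²·(0.0714)³) = 1270
Q_p = 1270 < K_p = 5490, so the forward reaction proceeds.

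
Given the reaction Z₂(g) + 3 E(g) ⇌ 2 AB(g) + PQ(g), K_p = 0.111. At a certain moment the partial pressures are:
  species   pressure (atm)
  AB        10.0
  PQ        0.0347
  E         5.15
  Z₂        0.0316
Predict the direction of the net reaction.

to the left

Q_p = P(AB)²·P(PQ) / (P(Z₂)·P(E)³) = (10.0)²·(0.0347) / ((0.0316)·(5.15)³) = 0.804
Q_p = 0.804 > K_p = 0.111, so the reverse reaction proceeds.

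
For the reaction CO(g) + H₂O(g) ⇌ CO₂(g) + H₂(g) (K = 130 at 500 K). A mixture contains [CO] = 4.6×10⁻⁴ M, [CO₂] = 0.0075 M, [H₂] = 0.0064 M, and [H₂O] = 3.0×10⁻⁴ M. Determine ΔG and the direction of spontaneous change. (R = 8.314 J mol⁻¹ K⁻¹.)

Q = [CO₂]·[H₂] / ([CO]·[H₂O]) = (0.0075)·(0.0064) / ((4.6×10⁻⁴)·(3.0×10⁻⁴)) = 348
ΔG = RT ln(Q/K) = (8.314 J mol⁻¹ K⁻¹)(500 K) × ln(348/130)
   = (4.157 kJ/mol)(0.9847) = 4.09 kJ/mol
ΔG > 0, so the forward reaction is non-spontaneous (proceeds in reverse).

ΔG = 4.09 kJ/mol; the forward reaction is non-spontaneous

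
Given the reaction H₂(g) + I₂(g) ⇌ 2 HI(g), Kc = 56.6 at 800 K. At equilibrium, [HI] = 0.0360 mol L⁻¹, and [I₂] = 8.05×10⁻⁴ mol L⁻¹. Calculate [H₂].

[H₂] = 0.0284 mol L⁻¹

At equilibrium, Kc = [HI]² / ([H₂]·[I₂]) = 56.6.
(0.0360)² / (([H₂])·(8.05×10⁻⁴)) = 56.6
[H₂] = 0.0284 mol L⁻¹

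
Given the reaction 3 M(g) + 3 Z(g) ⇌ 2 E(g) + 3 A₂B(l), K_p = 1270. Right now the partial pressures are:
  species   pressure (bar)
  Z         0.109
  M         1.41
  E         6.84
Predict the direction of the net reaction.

to the left

(A₂B is a pure liquid — omitted from Q_p.)
Q_p = P(E)² / (P(M)³·P(Z)³) = (6.84)² / ((1.41)³·(0.109)³) = 12900
Q_p = 12900 > K_p = 1270, so the reverse reaction proceeds.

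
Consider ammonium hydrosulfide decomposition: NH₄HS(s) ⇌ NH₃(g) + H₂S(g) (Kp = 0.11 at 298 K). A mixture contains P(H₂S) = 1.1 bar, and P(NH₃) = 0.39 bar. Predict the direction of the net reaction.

(NH₄HS is a pure solid — omitted from Qp.)
Qp = P(NH₃)·P(H₂S) = (0.39)·(1.1) = 0.43
Qp = 0.43 > Kp = 0.11, so the reverse reaction proceeds.

to the left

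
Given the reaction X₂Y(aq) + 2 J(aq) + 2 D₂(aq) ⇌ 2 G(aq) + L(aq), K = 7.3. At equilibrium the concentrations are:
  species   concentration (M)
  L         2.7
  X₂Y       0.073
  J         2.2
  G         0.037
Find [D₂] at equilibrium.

At equilibrium, K = [G]²·[L] / ([X₂Y]·[J]²·[D₂]²) = 7.3.
(0.037)²·(2.7) / ((0.073)·(2.2)²·([D₂])²) = 7.3
[D₂]² = 0.00143 ⇒ [D₂] = 0.038 M

[D₂] = 0.038 M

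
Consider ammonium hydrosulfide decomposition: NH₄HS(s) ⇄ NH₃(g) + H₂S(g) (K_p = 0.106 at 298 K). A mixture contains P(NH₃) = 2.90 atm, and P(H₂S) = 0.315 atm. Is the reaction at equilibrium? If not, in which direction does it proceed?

reverse (toward reactants)

(NH₄HS is a pure solid — omitted from Q_p.)
Q_p = P(NH₃)·P(H₂S) = (2.90)·(0.315) = 0.913
Q_p = 0.913 > K_p = 0.106, so the reverse reaction proceeds.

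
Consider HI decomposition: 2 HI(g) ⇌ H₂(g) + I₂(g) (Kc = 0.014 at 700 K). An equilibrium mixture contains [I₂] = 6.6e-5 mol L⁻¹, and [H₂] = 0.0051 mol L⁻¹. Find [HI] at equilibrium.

[HI] = 0.0049 mol L⁻¹

At equilibrium, Kc = [H₂]·[I₂] / [HI]² = 0.014.
(0.0051)·(6.6e-5) / ([HI])² = 0.014
[HI]² = 2.40e-5 ⇒ [HI] = 0.0049 mol L⁻¹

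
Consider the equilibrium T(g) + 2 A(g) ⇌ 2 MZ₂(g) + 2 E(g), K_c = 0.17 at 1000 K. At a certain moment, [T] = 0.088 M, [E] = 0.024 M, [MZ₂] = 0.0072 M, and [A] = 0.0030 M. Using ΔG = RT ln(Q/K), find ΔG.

Q_c = [MZ₂]²·[E]² / ([T]·[A]²) = (0.0072)²·(0.024)² / ((0.088)·(0.0030)²) = 0.0377
ΔG = RT ln(Q_c/K_c) = (8.314 J mol⁻¹ K⁻¹)(1000 K) × ln(0.0377/0.17)
   = (8.314 kJ/mol)(-1.506) = -12.5 kJ/mol
ΔG < 0, so the forward reaction is spontaneous (proceeds forward).

ΔG = -12.5 kJ/mol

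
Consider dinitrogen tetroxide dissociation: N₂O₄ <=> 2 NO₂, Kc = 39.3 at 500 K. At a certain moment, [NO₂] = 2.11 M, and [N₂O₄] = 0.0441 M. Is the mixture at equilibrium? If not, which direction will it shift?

Qc = [NO₂]² / [N₂O₄] = (2.11)² / (0.0441) = 101
Qc = 101 > Kc = 39.3: net reverse reaction.

no; Q > K, reaction proceeds in reverse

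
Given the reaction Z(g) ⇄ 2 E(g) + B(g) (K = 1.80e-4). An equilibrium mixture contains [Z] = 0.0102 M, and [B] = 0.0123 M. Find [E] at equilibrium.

At equilibrium, K = [E]²·[B] / [Z] = 1.80e-4.
([E])²·(0.0123) / (0.0102) = 1.80e-4
[E]² = 1.49e-4 ⇒ [E] = 0.0122 M

[E] = 0.0122 M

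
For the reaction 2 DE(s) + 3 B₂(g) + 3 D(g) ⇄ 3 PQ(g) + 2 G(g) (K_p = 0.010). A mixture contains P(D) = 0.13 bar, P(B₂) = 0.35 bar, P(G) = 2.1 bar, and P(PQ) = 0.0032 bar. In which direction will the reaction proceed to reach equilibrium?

to the right

(DE is a pure solid — omitted from Q_p.)
Q_p = P(PQ)³·P(G)² / (P(B₂)³·P(D)³) = (0.0032)³·(2.1)² / ((0.35)³·(0.13)³) = 0.0015
Q_p = 0.0015 < K_p = 0.010, so the forward reaction proceeds.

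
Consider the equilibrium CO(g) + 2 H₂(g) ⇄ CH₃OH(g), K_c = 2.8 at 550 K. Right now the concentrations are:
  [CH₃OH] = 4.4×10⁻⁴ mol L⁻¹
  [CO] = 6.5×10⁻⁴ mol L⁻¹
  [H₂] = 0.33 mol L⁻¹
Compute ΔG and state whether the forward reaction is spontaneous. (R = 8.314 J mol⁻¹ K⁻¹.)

ΔG = 3.65 kJ/mol; the forward reaction is non-spontaneous

Q_c = [CH₃OH] / ([CO]·[H₂]²) = (4.4×10⁻⁴) / ((6.5×10⁻⁴)·(0.33)²) = 6.22
ΔG = RT ln(Q_c/K_c) = (8.314 J mol⁻¹ K⁻¹)(550 K) × ln(6.22/2.8)
   = (4.573 kJ/mol)(0.7982) = 3.65 kJ/mol
ΔG > 0, so the forward reaction is non-spontaneous (proceeds in reverse).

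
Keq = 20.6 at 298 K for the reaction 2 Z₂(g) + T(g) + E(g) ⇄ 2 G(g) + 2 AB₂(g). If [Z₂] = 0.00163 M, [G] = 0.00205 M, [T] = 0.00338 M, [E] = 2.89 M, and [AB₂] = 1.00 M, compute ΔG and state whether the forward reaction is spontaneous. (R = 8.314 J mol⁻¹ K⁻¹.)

ΔG = 5.11 kJ/mol; the forward reaction is non-spontaneous

Q = [G]²·[AB₂]² / ([Z₂]²·[T]·[E]) = (0.00205)²·(1.00)² / ((0.00163)²·(0.00338)·(2.89)) = 162
ΔG = RT ln(Q/Keq) = (8.314 J mol⁻¹ K⁻¹)(298 K) × ln(162/20.6)
   = (2.478 kJ/mol)(2.062) = 5.11 kJ/mol
ΔG > 0, so the forward reaction is non-spontaneous (proceeds in reverse).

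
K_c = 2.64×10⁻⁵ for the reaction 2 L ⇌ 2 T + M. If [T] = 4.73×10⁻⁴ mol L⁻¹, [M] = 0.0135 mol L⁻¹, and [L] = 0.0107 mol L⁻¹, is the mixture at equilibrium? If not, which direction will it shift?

yes, at equilibrium

Q_c = [T]²·[M] / [L]² = (4.73×10⁻⁴)²·(0.0135) / (0.0107)² = 2.64×10⁻⁵
Q_c = 2.64×10⁻⁵ = K_c; the system is at equilibrium.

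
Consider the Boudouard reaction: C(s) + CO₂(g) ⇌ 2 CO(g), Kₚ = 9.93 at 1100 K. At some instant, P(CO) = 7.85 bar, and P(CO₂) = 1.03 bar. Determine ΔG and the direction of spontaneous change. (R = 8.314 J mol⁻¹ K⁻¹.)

(C is a pure solid — omitted from Qₚ.)
Qₚ = P(CO)² / P(CO₂) = (7.85)² / (1.03) = 59.8
ΔG = RT ln(Qₚ/Kₚ) = (8.314 J mol⁻¹ K⁻¹)(1100 K) × ln(59.8/9.93)
   = (9.145 kJ/mol)(1.795) = 16.4 kJ/mol
ΔG > 0, so the forward reaction is non-spontaneous (proceeds in reverse).

ΔG = 16.4 kJ/mol; the forward reaction is non-spontaneous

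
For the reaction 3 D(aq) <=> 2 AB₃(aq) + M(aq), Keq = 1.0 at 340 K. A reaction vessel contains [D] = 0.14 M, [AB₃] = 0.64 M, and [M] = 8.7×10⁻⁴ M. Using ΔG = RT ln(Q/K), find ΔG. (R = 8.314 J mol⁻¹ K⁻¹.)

ΔG = -5.77 kJ/mol

Q = [AB₃]²·[M] / [D]³ = (0.64)²·(8.7×10⁻⁴) / (0.14)³ = 0.130
ΔG = RT ln(Q/Keq) = (8.314 J mol⁻¹ K⁻¹)(340 K) × ln(0.130/1.0)
   = (2.827 kJ/mol)(-2.040) = -5.77 kJ/mol
ΔG < 0, so the forward reaction is spontaneous (proceeds forward).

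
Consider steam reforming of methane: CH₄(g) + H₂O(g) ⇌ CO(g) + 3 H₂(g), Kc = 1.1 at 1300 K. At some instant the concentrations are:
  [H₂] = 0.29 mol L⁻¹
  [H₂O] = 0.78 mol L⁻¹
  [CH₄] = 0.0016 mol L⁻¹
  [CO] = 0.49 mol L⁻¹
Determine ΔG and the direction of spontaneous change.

ΔG = 23.4 kJ/mol; the forward reaction is non-spontaneous

Qc = [CO]·[H₂]³ / ([CH₄]·[H₂O]) = (0.49)·(0.29)³ / ((0.0016)·(0.78)) = 9.58
ΔG = RT ln(Qc/Kc) = (8.314 J mol⁻¹ K⁻¹)(1300 K) × ln(9.58/1.1)
   = (10.81 kJ/mol)(2.164) = 23.4 kJ/mol
ΔG > 0, so the forward reaction is non-spontaneous (proceeds in reverse).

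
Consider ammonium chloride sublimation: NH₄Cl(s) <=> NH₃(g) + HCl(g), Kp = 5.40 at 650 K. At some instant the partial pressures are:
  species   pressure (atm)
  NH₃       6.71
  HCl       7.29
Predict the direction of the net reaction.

toward reactants

(NH₄Cl is a pure solid — omitted from Qp.)
Qp = P(NH₃)·P(HCl) = (6.71)·(7.29) = 48.9
Qp = 48.9 > Kp = 5.40, so the reverse reaction proceeds.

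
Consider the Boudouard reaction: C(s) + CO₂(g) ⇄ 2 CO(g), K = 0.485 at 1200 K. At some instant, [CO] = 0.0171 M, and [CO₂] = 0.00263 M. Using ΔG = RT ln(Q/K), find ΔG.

ΔG = -14.7 kJ/mol

(C is a pure solid — omitted from Q.)
Q = [CO]² / [CO₂] = (0.0171)² / (0.00263) = 0.111
ΔG = RT ln(Q/K) = (8.314 J mol⁻¹ K⁻¹)(1200 K) × ln(0.111/0.485)
   = (9.977 kJ/mol)(-1.475) = -14.7 kJ/mol
ΔG < 0, so the forward reaction is spontaneous (proceeds forward).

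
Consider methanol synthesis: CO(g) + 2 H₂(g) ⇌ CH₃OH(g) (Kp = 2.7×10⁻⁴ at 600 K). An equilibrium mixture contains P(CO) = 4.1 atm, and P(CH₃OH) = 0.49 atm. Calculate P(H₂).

P(H₂) = 21 atm

At equilibrium, Kp = P(CH₃OH) / (P(CO)·P(H₂)²) = 2.7×10⁻⁴.
(0.49) / ((4.1)·(P(H₂))²) = 2.7×10⁻⁴
P(H₂)² = 443 ⇒ P(H₂) = 21 atm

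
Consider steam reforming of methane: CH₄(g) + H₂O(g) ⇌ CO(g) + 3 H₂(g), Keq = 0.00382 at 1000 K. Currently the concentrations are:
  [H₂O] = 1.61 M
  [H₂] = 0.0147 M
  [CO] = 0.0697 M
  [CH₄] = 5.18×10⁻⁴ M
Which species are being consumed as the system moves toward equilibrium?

CH₄, H₂O (reactants)

Q = [CO]·[H₂]³ / ([CH₄]·[H₂O]) = (0.0697)·(0.0147)³ / ((5.18×10⁻⁴)·(1.61)) = 2.65×10⁻⁴
Q = 2.65×10⁻⁴ < Keq = 0.00382: net forward reaction.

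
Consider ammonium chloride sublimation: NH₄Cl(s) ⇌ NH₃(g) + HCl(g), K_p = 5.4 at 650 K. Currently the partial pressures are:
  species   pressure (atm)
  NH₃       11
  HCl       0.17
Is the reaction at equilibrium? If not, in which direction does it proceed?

to the right

(NH₄Cl is a pure solid — omitted from Q_p.)
Q_p = P(NH₃)·P(HCl) = (11)·(0.17) = 1.9
Q_p = 1.9 < K_p = 5.4, so the forward reaction proceeds.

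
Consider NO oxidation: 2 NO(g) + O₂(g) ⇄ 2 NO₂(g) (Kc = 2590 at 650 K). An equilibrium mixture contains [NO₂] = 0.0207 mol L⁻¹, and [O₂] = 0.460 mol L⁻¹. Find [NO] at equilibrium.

[NO] = 6.00×10⁻⁴ mol L⁻¹

At equilibrium, Kc = [NO₂]² / ([NO]²·[O₂]) = 2590.
(0.0207)² / (([NO])²·(0.460)) = 2590
[NO]² = 3.60×10⁻⁷ ⇒ [NO] = 6.00×10⁻⁴ mol L⁻¹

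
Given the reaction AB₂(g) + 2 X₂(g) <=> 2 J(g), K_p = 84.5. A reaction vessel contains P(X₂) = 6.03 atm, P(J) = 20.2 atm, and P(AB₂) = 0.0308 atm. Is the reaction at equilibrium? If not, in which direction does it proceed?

Q_p = P(J)² / (P(AB₂)·P(X₂)²) = (20.2)² / ((0.0308)·(6.03)²) = 364
Q_p = 364 > K_p = 84.5, so the reverse reaction proceeds.

in the reverse direction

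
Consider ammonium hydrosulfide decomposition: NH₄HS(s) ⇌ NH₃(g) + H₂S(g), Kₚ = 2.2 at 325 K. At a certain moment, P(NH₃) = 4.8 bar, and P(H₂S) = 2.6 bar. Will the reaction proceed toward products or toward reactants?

in the reverse direction

(NH₄HS is a pure solid — omitted from Qₚ.)
Qₚ = P(NH₃)·P(H₂S) = (4.8)·(2.6) = 12
Qₚ = 12 > Kₚ = 2.2, so the reverse reaction proceeds.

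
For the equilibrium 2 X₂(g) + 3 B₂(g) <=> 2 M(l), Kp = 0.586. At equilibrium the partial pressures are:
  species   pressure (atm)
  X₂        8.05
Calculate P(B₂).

(M is a pure liquid — omitted from Kp.)
At equilibrium, Kp = 1 / (P(X₂)²·P(B₂)³) = 0.586.
1 / ((8.05)²·(P(B₂))³) = 0.586
P(B₂)³ = 0.0263 ⇒ P(B₂) = 0.298 atm

P(B₂) = 0.298 atm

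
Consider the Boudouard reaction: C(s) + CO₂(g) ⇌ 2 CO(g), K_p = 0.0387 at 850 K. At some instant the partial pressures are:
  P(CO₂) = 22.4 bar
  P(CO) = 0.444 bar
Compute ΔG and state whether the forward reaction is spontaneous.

(C is a pure solid — omitted from Q_p.)
Q_p = P(CO)² / P(CO₂) = (0.444)² / (22.4) = 0.00880
ΔG = RT ln(Q_p/K_p) = (8.314 J mol⁻¹ K⁻¹)(850 K) × ln(0.00880/0.0387)
   = (7.067 kJ/mol)(-1.481) = -10.5 kJ/mol
ΔG < 0, so the forward reaction is spontaneous (proceeds forward).

ΔG = -10.5 kJ/mol; the forward reaction is spontaneous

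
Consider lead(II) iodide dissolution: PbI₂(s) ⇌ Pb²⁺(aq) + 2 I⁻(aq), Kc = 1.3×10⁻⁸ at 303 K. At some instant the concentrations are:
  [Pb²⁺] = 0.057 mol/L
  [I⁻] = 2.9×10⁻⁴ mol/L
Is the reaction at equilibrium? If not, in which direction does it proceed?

(PbI₂ is a pure solid — omitted from Qc.)
Qc = [Pb²⁺]·[I⁻]² = (0.057)·(2.9×10⁻⁴)² = 4.8×10⁻⁹
Qc = 4.8×10⁻⁹ < Kc = 1.3×10⁻⁸, so the forward reaction proceeds.

in the forward direction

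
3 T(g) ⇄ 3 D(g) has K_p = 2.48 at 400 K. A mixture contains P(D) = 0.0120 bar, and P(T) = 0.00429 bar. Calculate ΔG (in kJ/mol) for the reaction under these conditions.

ΔG = 7.24 kJ/mol

Q_p = P(D)³ / P(T)³ = (0.0120)³ / (0.00429)³ = 21.9
ΔG = RT ln(Q_p/K_p) = (8.314 J mol⁻¹ K⁻¹)(400 K) × ln(21.9/2.48)
   = (3.326 kJ/mol)(2.178) = 7.24 kJ/mol
ΔG > 0, so the forward reaction is non-spontaneous (proceeds in reverse).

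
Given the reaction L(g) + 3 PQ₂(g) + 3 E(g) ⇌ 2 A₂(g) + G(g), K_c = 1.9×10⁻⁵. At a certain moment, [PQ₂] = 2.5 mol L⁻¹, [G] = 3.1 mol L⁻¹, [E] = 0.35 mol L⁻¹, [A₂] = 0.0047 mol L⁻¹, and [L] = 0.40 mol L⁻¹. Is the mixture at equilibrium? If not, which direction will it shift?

no; Q > K, reaction proceeds in reverse

Q_c = [A₂]²·[G] / ([L]·[PQ₂]³·[E]³) = (0.0047)²·(3.1) / ((0.40)·(2.5)³·(0.35)³) = 2.6×10⁻⁴
Q_c = 2.6×10⁻⁴ > K_c = 1.9×10⁻⁵: net reverse reaction.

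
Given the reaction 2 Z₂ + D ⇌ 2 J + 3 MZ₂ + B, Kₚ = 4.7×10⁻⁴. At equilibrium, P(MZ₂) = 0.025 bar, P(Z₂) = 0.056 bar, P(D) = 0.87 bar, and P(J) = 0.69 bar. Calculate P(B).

At equilibrium, Kₚ = P(J)²·P(MZ₂)³·P(B) / (P(Z₂)²·P(D)) = 4.7×10⁻⁴.
(0.69)²·(0.025)³·(P(B)) / ((0.056)²·(0.87)) = 4.7×10⁻⁴
P(B) = 0.172 = 0.17 bar

P(B) = 0.17 bar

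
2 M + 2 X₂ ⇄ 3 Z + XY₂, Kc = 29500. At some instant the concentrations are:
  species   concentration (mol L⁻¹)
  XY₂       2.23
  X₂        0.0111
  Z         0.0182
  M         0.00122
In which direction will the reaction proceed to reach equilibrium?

Qc = [Z]³·[XY₂] / ([M]²·[X₂]²) = (0.0182)³·(2.23) / ((0.00122)²·(0.0111)²) = 73300
Qc = 73300 > Kc = 29500, so the reverse reaction proceeds.

toward reactants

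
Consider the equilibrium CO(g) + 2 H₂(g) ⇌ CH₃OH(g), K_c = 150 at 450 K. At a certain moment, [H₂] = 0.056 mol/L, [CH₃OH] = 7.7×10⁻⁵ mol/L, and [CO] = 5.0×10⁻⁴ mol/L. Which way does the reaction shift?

Q_c = [CH₃OH] / ([CO]·[H₂]²) = (7.7×10⁻⁵) / ((5.0×10⁻⁴)·(0.056)²) = 49
Q_c = 49 < K_c = 150, so the forward reaction proceeds.

forward (toward products)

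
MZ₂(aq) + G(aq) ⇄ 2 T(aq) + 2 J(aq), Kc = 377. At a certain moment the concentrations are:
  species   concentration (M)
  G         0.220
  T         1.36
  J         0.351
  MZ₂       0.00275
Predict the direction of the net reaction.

at equilibrium

Qc = [T]²·[J]² / ([MZ₂]·[G]) = (1.36)²·(0.351)² / ((0.00275)·(0.220)) = 377
Qc = 377 = Kc, so the system is already at equilibrium.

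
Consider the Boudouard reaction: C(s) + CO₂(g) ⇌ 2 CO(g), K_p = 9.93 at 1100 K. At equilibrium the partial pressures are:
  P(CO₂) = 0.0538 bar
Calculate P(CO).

P(CO) = 0.731 bar

(C is a pure solid — omitted from K_p.)
At equilibrium, K_p = P(CO)² / P(CO₂) = 9.93.
(P(CO))² / (0.0538) = 9.93
P(CO)² = 0.534 ⇒ P(CO) = 0.731 bar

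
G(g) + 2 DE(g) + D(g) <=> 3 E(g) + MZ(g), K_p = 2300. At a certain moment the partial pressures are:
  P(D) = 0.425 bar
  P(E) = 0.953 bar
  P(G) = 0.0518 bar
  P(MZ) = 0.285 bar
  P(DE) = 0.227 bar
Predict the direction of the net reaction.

Q_p = P(E)³·P(MZ) / (P(G)·P(DE)²·P(D)) = (0.953)³·(0.285) / ((0.0518)·(0.227)²·(0.425)) = 217
Q_p = 217 < K_p = 2300, so the forward reaction proceeds.

to the right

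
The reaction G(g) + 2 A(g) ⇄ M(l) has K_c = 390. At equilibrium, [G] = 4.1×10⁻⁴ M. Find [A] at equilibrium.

[A] = 2.5 M

(M is a pure liquid — omitted from K_c.)
At equilibrium, K_c = 1 / ([G]·[A]²) = 390.
1 / ((4.1×10⁻⁴)·([A])²) = 390
[A]² = 6.25 ⇒ [A] = 2.5 M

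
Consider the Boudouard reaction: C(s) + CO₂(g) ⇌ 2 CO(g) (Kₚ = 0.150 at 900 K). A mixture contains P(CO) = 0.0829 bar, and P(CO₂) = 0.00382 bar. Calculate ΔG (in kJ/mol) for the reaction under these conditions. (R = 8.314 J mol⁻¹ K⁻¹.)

ΔG = 18.6 kJ/mol

(C is a pure solid — omitted from Qₚ.)
Qₚ = P(CO)² / P(CO₂) = (0.0829)² / (0.00382) = 1.80
ΔG = RT ln(Qₚ/Kₚ) = (8.314 J mol⁻¹ K⁻¹)(900 K) × ln(1.80/0.150)
   = (7.483 kJ/mol)(2.485) = 18.6 kJ/mol
ΔG > 0, so the forward reaction is non-spontaneous (proceeds in reverse).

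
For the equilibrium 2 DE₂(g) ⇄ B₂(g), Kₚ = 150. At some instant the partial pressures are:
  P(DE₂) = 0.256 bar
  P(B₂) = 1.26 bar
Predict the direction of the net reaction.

Qₚ = P(B₂) / P(DE₂)² = (1.26) / (0.256)² = 19.2
Qₚ = 19.2 < Kₚ = 150, so the forward reaction proceeds.

in the forward direction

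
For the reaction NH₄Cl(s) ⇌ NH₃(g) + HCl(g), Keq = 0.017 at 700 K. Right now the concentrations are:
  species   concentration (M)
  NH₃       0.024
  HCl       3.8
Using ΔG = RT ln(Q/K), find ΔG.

ΔG = 9.78 kJ/mol

(NH₄Cl is a pure solid — omitted from Q.)
Q = [NH₃]·[HCl] = (0.024)·(3.8) = 0.0912
ΔG = RT ln(Q/Keq) = (8.314 J mol⁻¹ K⁻¹)(700 K) × ln(0.0912/0.017)
   = (5.820 kJ/mol)(1.680) = 9.78 kJ/mol
ΔG > 0, so the forward reaction is non-spontaneous (proceeds in reverse).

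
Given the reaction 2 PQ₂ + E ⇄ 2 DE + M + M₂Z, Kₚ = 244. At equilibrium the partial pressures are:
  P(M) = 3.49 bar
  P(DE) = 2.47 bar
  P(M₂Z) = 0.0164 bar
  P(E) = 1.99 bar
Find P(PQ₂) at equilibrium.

At equilibrium, Kₚ = P(DE)²·P(M)·P(M₂Z) / (P(PQ₂)²·P(E)) = 244.
(2.47)²·(3.49)·(0.0164) / ((P(PQ₂))²·(1.99)) = 244
P(PQ₂)² = 7.19×10⁻⁴ ⇒ P(PQ₂) = 0.0268 bar

P(PQ₂) = 0.0268 bar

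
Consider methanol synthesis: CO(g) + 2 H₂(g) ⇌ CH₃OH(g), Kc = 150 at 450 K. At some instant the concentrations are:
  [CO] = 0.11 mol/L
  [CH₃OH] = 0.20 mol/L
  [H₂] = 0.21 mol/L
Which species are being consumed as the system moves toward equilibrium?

Qc = [CH₃OH] / ([CO]·[H₂]²) = (0.20) / ((0.11)·(0.21)²) = 41
Qc = 41 < Kc = 150: net forward reaction.

CO, H₂ (reactants)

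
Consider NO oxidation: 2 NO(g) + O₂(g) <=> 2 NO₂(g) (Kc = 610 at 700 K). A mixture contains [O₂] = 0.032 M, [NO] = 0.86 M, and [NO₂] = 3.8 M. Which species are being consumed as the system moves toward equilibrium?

none (at equilibrium)

Qc = [NO₂]² / ([NO]²·[O₂]) = (3.8)² / ((0.86)²·(0.032)) = 610
Qc = 610 = Kc; the system is at equilibrium.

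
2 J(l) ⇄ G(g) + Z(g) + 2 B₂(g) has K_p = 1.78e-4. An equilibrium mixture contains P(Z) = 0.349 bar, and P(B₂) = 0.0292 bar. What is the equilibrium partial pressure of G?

P(G) = 0.598 bar

(J is a pure liquid — omitted from K_p.)
At equilibrium, K_p = P(G)·P(Z)·P(B₂)² = 1.78e-4.
(P(G))·(0.349)·(0.0292)² = 1.78e-4
P(G) = 0.598 bar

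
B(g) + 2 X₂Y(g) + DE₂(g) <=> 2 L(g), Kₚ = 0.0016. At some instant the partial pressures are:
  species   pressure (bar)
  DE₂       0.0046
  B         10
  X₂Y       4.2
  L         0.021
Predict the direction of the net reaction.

Qₚ = P(L)² / (P(B)·P(X₂Y)²·P(DE₂)) = (0.021)² / ((10)·(4.2)²·(0.0046)) = 5.4e-4
Qₚ = 5.4e-4 < Kₚ = 0.0016, so the forward reaction proceeds.

to the right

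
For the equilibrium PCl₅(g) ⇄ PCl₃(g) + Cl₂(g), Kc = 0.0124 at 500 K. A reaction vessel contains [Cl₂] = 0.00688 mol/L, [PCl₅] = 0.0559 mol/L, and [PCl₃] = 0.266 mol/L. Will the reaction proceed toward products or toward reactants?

Qc = [PCl₃]·[Cl₂] / [PCl₅] = (0.266)·(0.00688) / (0.0559) = 0.0327
Qc = 0.0327 > Kc = 0.0124, so the reverse reaction proceeds.

in the reverse direction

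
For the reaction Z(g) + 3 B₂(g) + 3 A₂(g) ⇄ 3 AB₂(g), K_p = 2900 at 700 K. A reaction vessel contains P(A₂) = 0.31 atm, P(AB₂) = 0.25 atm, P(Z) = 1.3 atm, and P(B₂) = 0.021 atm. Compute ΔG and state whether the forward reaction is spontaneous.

ΔG = 15.8 kJ/mol; the forward reaction is non-spontaneous

Q_p = P(AB₂)³ / (P(Z)·P(B₂)³·P(A₂)³) = (0.25)³ / ((1.3)·(0.021)³·(0.31)³) = 43600
ΔG = RT ln(Q_p/K_p) = (8.314 J mol⁻¹ K⁻¹)(700 K) × ln(43600/2900)
   = (5.820 kJ/mol)(2.710) = 15.8 kJ/mol
ΔG > 0, so the forward reaction is non-spontaneous (proceeds in reverse).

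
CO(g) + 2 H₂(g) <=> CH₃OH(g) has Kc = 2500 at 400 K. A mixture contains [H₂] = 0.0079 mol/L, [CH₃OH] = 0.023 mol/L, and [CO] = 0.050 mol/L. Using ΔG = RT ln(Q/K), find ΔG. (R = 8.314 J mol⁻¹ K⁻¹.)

ΔG = 3.60 kJ/mol

Qc = [CH₃OH] / ([CO]·[H₂]²) = (0.023) / ((0.050)·(0.0079)²) = 7370
ΔG = RT ln(Qc/Kc) = (8.314 J mol⁻¹ K⁻¹)(400 K) × ln(7370/2500)
   = (3.326 kJ/mol)(1.081) = 3.60 kJ/mol
ΔG > 0, so the forward reaction is non-spontaneous (proceeds in reverse).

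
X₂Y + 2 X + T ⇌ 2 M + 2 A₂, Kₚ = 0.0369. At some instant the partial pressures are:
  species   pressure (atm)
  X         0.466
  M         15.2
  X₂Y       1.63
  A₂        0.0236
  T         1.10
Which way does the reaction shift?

Qₚ = P(M)²·P(A₂)² / (P(X₂Y)·P(X)²·P(T)) = (15.2)²·(0.0236)² / ((1.63)·(0.466)²·(1.10)) = 0.330
Qₚ = 0.330 > Kₚ = 0.0369, so the reverse reaction proceeds.

to the left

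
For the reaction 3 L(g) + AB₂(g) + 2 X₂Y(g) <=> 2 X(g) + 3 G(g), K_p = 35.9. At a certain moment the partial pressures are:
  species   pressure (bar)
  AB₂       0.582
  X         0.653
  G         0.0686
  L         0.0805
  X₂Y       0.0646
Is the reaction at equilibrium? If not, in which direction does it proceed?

Q_p = P(X)²·P(G)³ / (P(L)³·P(AB₂)·P(X₂Y)²) = (0.653)²·(0.0686)³ / ((0.0805)³·(0.582)·(0.0646)²) = 109
Q_p = 109 > K_p = 35.9, so the reverse reaction proceeds.

to the left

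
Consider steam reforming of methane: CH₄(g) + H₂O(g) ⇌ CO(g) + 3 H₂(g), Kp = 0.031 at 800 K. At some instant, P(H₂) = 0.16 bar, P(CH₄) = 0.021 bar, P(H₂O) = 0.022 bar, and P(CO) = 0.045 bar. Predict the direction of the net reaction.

Qp = P(CO)·P(H₂)³ / (P(CH₄)·P(H₂O)) = (0.045)·(0.16)³ / ((0.021)·(0.022)) = 0.40
Qp = 0.40 > Kp = 0.031, so the reverse reaction proceeds.

in the reverse direction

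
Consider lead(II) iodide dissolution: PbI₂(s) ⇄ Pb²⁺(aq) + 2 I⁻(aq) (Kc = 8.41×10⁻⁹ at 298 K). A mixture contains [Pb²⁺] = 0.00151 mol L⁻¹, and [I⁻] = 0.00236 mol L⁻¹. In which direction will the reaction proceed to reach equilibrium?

(PbI₂ is a pure solid — omitted from Qc.)
Qc = [Pb²⁺]·[I⁻]² = (0.00151)·(0.00236)² = 8.41×10⁻⁹
Qc = 8.41×10⁻⁹ = Kc, so the system is already at equilibrium.

no net change (already at equilibrium)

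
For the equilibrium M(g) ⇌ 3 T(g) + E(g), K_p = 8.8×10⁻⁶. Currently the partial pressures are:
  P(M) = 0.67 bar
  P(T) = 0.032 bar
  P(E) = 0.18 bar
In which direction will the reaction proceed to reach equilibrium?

Q_p = P(T)³·P(E) / P(M) = (0.032)³·(0.18) / (0.67) = 8.8×10⁻⁶
Q_p = 8.8×10⁻⁶ = K_p, so the system is already at equilibrium.

no net change (already at equilibrium)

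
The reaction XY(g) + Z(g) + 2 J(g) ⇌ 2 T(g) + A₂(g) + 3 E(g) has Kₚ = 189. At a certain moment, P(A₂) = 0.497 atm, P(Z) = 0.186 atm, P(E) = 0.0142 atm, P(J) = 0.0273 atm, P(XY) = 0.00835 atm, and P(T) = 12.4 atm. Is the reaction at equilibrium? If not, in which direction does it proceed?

no net change (already at equilibrium)

Qₚ = P(T)²·P(A₂)·P(E)³ / (P(XY)·P(Z)·P(J)²) = (12.4)²·(0.497)·(0.0142)³ / ((0.00835)·(0.186)·(0.0273)²) = 189
Qₚ = 189 = Kₚ, so the system is already at equilibrium.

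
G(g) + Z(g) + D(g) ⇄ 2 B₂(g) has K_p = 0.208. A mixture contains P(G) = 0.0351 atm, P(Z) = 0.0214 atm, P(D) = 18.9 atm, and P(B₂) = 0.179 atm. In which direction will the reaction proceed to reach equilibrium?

reverse (toward reactants)

Q_p = P(B₂)² / (P(G)·P(Z)·P(D)) = (0.179)² / ((0.0351)·(0.0214)·(18.9)) = 2.26
Q_p = 2.26 > K_p = 0.208, so the reverse reaction proceeds.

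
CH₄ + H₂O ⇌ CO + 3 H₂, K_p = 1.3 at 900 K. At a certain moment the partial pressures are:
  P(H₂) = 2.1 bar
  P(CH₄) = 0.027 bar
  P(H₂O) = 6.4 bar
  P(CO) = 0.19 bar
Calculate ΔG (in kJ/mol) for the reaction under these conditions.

ΔG = 15.4 kJ/mol

Q_p = P(CO)·P(H₂)³ / (P(CH₄)·P(H₂O)) = (0.19)·(2.1)³ / ((0.027)·(6.4)) = 10.2
ΔG = RT ln(Q_p/K_p) = (8.314 J mol⁻¹ K⁻¹)(900 K) × ln(10.2/1.3)
   = (7.483 kJ/mol)(2.060) = 15.4 kJ/mol
ΔG > 0, so the forward reaction is non-spontaneous (proceeds in reverse).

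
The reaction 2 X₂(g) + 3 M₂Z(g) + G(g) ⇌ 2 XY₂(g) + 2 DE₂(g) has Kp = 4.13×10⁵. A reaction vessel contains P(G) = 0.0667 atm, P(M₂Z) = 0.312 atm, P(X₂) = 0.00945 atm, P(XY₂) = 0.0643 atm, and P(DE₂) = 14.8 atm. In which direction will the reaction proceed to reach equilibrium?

Qp = P(XY₂)²·P(DE₂)² / (P(X₂)²·P(M₂Z)³·P(G)) = (0.0643)²·(14.8)² / ((0.00945)²·(0.312)³·(0.0667)) = 5.01×10⁶
Qp = 5.01×10⁶ > Kp = 4.13×10⁵, so the reverse reaction proceeds.

to the left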